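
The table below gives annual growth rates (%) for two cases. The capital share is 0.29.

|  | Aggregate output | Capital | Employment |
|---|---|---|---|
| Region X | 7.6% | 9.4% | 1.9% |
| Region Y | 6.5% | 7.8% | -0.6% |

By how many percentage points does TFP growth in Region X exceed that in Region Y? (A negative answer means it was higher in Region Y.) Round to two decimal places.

-1.14 percentage points

Labor's share = 1 − 0.29 = 0.71.
Region X: TFP = 7.6 − 2.726 − 1.349 = 3.525%.
Region Y: TFP = 6.5 − 2.262 + 0.426 = 4.664%.
Difference = 3.525 − (4.664) = -1.139 pp.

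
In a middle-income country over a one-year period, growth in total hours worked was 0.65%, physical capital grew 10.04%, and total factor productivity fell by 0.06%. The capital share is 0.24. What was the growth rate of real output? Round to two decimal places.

Real output grew 2.84%.

Labor's share = 1 − 0.24 = 0.76.
Physical capital: 0.24 × 10.04 = 2.4096 pp.
Total hours worked: 0.76 × 0.65 = 0.494 pp.
Output growth = -0.06 + 2.9036 = 2.8436%.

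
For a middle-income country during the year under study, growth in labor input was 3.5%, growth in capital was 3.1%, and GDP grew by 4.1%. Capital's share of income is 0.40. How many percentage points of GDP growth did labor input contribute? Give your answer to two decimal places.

Labor's share = 1 − 0.4 = 0.6.
Contribution = share × growth = 0.6 × 3.5 = 2.1 pp.

2.10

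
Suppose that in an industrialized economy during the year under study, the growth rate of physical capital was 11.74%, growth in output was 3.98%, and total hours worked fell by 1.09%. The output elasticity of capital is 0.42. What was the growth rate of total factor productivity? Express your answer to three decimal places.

Labor's share = 1 − 0.42 = 0.58.
Physical capital: 0.42 × 11.74 = 4.9308 pp.
Total hours worked: 0.58 × (-1.09) = -0.6322 pp.
TFP growth = 3.98 − 4.2986 = -0.3186%.

-0.319%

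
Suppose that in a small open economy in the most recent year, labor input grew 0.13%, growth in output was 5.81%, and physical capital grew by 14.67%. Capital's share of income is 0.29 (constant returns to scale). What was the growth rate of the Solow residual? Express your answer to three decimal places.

Labor's share = 1 − 0.29 = 0.71.
Physical capital: 0.29 × 14.67 = 4.2543 pp.
Labor input: 0.71 × 0.13 = 0.0923 pp.
TFP growth = 5.81 − 4.3466 = 1.4634%.

The Solow residual growth was 1.463%.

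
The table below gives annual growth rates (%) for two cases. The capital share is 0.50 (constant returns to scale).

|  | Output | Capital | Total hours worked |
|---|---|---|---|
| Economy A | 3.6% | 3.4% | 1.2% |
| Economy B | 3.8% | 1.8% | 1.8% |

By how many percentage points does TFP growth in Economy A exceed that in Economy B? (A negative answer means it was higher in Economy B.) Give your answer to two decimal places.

Labor's share = 1 − 0.5 = 0.5.
Economy A: TFP = 3.6 − 1.7 − 0.6 = 1.3%.
Economy B: TFP = 3.8 − 0.9 − 0.9 = 2%.
Difference = 1.3 − (2) = -0.7 pp.

-0.70 percentage points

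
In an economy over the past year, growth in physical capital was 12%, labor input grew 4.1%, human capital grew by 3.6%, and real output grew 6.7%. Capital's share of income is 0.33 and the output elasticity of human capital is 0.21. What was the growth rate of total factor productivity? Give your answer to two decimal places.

Total factor productivity growth was 0.10%.

Labor's share = 1 − 0.33 − 0.21 = 0.46.
Physical capital: 0.33 × 12 = 3.96 pp.
Human capital: 0.21 × 3.6 = 0.756 pp.
Labor input: 0.46 × 4.1 = 1.886 pp.
TFP growth = 6.7 − 6.602 = 0.098%.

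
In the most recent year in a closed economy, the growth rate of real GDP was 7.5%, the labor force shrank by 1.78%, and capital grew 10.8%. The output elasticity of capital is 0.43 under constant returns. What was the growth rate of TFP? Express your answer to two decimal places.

TFP grew 3.87%.

Labor's share = 1 − 0.43 = 0.57.
Capital: 0.43 × 10.8 = 4.644 pp.
The labor force: 0.57 × (-1.78) = -1.0146 pp.
TFP growth = 7.5 − 3.6294 = 3.8706%.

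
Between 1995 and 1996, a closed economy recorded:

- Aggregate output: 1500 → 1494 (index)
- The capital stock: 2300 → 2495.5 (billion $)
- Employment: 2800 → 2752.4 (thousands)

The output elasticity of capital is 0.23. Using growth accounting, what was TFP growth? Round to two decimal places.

-1.05%

Aggregate output growth = (1494 − 1500) / 1500 = -0.4%.
The capital stock growth = (2495.5 − 2300) / 2300 = 8.5%.
Employment growth = (2752.4 − 2800) / 2800 = -1.7%.
Labor's share = 1 − 0.23 = 0.77.
The capital stock: 0.23 × 8.5 = 1.955 pp.
Employment: 0.77 × (-1.7) = -1.309 pp.
TFP growth = -0.4 − 0.646 = -1.046%.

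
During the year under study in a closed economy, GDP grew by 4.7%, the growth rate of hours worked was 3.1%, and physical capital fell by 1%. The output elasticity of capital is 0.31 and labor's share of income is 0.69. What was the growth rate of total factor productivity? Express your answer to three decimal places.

Labor's share = 1 − 0.31 = 0.69.
Physical capital: 0.31 × (-1) = -0.31 pp.
Hours worked: 0.69 × 3.1 = 2.139 pp.
TFP growth = 4.7 − 1.829 = 2.871%.

Total factor productivity growth was 2.871%.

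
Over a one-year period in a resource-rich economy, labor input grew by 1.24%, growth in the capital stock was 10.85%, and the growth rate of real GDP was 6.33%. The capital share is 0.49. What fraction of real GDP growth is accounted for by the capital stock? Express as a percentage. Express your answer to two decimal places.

The capital stock accounted for 83.99% of growth.

The capital stock contributed 0.49 × 10.85 = 5.3165 pp.
Share of growth = 5.3165 / 6.33 × 100 = 83.9889%.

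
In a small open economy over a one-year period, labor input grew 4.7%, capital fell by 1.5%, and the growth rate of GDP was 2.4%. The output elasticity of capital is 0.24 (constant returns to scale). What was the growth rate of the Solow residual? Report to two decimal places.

Labor's share = 1 − 0.24 = 0.76.
Capital: 0.24 × (-1.5) = -0.36 pp.
Labor input: 0.76 × 4.7 = 3.572 pp.
TFP growth = 2.4 − 3.212 = -0.812%.

-0.81%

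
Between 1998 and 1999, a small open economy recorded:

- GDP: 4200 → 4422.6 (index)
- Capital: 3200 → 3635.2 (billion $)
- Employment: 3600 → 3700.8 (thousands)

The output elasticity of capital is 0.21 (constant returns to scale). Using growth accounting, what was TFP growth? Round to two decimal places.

GDP growth = (4422.6 − 4200) / 4200 = 5.3%.
Capital growth = (3635.2 − 3200) / 3200 = 13.6%.
Employment growth = (3700.8 − 3600) / 3600 = 2.8%.
Labor's share = 1 − 0.21 = 0.79.
Capital: 0.21 × 13.6 = 2.856 pp.
Employment: 0.79 × 2.8 = 2.212 pp.
TFP growth = 5.3 − 5.068 = 0.232%.

0.23%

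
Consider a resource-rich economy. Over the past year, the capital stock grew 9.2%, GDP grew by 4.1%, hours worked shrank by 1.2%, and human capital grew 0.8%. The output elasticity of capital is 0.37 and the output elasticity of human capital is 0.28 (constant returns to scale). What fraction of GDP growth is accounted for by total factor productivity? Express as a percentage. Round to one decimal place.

21.8%

Labor's share = 1 − 0.37 − 0.28 = 0.35.
The capital stock: 0.37 × 9.2 = 3.404 pp.
Human capital: 0.28 × 0.8 = 0.224 pp.
Hours worked: 0.35 × (-1.2) = -0.42 pp.
TFP growth = 4.1 − 3.208 = 0.892%.
TFP share of growth = 0.892 / 4.1 × 100 = 21.756%.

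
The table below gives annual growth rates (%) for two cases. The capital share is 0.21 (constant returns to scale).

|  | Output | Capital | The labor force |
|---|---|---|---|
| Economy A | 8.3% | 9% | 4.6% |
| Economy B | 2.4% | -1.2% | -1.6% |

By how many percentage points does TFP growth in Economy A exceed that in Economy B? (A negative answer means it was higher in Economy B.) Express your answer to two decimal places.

Labor's share = 1 − 0.21 = 0.79.
Economy A: TFP = 8.3 − 1.89 − 3.634 = 2.776%.
Economy B: TFP = 2.4 + 0.252 + 1.264 = 3.916%.
Difference = 2.776 − (3.916) = -1.14 pp.

-1.14 percentage points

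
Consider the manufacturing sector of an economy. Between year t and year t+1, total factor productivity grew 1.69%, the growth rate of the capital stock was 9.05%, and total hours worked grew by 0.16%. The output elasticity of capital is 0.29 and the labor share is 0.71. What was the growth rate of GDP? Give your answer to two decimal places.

4.43%

Labor's share = 1 − 0.29 = 0.71.
The capital stock: 0.29 × 9.05 = 2.6245 pp.
Total hours worked: 0.71 × 0.16 = 0.1136 pp.
Output growth = 1.69 + 2.7381 = 4.4281%.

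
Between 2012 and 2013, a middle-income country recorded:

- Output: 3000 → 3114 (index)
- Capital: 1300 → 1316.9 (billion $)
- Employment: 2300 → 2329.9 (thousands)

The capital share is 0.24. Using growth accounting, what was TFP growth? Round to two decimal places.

Output growth = (3114 − 3000) / 3000 = 3.8%.
Capital growth = (1316.9 − 1300) / 1300 = 1.3%.
Employment growth = (2329.9 − 2300) / 2300 = 1.3%.
Labor's share = 1 − 0.24 = 0.76.
Capital: 0.24 × 1.3 = 0.312 pp.
Employment: 0.76 × 1.3 = 0.988 pp.
TFP growth = 3.8 − 1.3 = 2.5%.

TFP growth was 2.50%.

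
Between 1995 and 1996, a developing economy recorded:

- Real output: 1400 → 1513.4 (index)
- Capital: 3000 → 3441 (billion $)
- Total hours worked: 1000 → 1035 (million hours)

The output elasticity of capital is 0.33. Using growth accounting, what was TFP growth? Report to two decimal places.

TFP growth was 0.90%.

Real output growth = (1513.4 − 1400) / 1400 = 8.1%.
Capital growth = (3441 − 3000) / 3000 = 14.7%.
Total hours worked growth = (1035 − 1000) / 1000 = 3.5%.
Labor's share = 1 − 0.33 = 0.67.
Capital: 0.33 × 14.7 = 4.851 pp.
Total hours worked: 0.67 × 3.5 = 2.345 pp.
TFP growth = 8.1 − 7.196 = 0.904%.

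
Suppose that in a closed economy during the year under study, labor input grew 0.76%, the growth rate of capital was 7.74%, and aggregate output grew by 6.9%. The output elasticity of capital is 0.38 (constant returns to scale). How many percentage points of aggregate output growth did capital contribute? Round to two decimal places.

Contribution = share × growth = 0.38 × 7.74 = 2.9412 pp.

2.94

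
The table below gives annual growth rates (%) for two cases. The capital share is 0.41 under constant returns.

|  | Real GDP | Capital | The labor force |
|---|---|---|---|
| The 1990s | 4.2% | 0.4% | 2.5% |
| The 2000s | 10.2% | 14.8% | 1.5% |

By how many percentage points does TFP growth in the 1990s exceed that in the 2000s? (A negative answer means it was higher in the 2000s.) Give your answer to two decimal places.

Labor's share = 1 − 0.41 = 0.59.
The 1990s: TFP = 4.2 − 0.164 − 1.475 = 2.561%.
The 2000s: TFP = 10.2 − 6.068 − 0.885 = 3.247%.
Difference = 2.561 − (3.247) = -0.686 pp.

-0.69 percentage points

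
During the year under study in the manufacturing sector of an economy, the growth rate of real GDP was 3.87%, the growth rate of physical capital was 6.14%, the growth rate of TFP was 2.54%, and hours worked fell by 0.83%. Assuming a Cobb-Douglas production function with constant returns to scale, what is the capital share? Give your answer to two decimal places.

0.31

gY = gA + α·gK + (1−α)·gL, so gY − gA − gL = α(gK − gL).
3.87 − 2.54 + 0.83 = α × (6.14 − (-0.83)).
2.16 = 6.97 α, so α = 0.3099.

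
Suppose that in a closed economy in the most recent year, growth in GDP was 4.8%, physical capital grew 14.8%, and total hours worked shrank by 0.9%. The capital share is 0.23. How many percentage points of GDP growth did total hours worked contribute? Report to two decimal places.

-0.69

Labor's share = 1 − 0.23 = 0.77.
Contribution = share × growth = 0.77 × (-0.9) = -0.693 pp.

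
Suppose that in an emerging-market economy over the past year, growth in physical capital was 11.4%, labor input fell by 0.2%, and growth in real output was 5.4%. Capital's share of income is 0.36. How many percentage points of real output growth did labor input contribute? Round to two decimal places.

Labor's share = 1 − 0.36 = 0.64.
Contribution = share × growth = 0.64 × (-0.2) = -0.128 pp.

-0.13 percentage points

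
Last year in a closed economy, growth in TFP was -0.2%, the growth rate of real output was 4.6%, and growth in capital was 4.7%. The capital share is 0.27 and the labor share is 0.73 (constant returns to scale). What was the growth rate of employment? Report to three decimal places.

4.837%

Labor's share = 1 − 0.27 = 0.73.
gY = gA + 0.27×4.7 + 0.73×g.
0.73×g = 4.6 + 0.2 − 1.269 = 3.531.
g = 3.531 / 0.73 = 4.83699%.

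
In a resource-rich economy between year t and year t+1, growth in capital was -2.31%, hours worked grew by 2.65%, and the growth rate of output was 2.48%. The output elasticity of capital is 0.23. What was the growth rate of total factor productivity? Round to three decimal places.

0.971%

Labor's share = 1 − 0.23 = 0.77.
Capital: 0.23 × (-2.31) = -0.5313 pp.
Hours worked: 0.77 × 2.65 = 2.0405 pp.
TFP growth = 2.48 − 1.5092 = 0.9708%.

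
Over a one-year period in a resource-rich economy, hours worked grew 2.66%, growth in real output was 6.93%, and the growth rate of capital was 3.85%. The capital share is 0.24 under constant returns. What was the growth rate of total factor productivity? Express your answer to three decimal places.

Labor's share = 1 − 0.24 = 0.76.
Capital: 0.24 × 3.85 = 0.924 pp.
Hours worked: 0.76 × 2.66 = 2.0216 pp.
TFP growth = 6.93 − 2.9456 = 3.9844%.

Total factor productivity growth was 3.984%.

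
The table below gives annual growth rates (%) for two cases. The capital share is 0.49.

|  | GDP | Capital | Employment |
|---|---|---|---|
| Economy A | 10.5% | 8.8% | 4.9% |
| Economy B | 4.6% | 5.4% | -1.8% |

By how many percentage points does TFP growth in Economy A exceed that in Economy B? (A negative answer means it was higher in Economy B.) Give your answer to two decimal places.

0.82 percentage points

Labor's share = 1 − 0.49 = 0.51.
Economy A: TFP = 10.5 − 4.312 − 2.499 = 3.689%.
Economy B: TFP = 4.6 − 2.646 + 0.918 = 2.872%.
Difference = 3.689 − (2.872) = 0.817 pp.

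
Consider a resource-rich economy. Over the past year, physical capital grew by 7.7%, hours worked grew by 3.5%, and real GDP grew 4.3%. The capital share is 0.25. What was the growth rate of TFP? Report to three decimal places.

-0.250%

Labor's share = 1 − 0.25 = 0.75.
Physical capital: 0.25 × 7.7 = 1.925 pp.
Hours worked: 0.75 × 3.5 = 2.625 pp.
TFP growth = 4.3 − 4.55 = -0.25%.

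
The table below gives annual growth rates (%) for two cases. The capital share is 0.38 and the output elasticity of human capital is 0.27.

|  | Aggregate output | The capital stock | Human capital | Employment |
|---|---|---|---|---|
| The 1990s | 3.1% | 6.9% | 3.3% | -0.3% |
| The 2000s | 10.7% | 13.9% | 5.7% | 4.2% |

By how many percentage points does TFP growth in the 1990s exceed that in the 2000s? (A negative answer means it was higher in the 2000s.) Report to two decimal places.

-2.72 percentage points

Labor's share = 1 − 0.38 − 0.27 = 0.35.
The 1990s: TFP = 3.1 − 2.622 − 0.891 + 0.105 = -0.308%.
The 2000s: TFP = 10.7 − 5.282 − 1.539 − 1.47 = 2.409%.
Difference = -0.308 − (2.409) = -2.717 pp.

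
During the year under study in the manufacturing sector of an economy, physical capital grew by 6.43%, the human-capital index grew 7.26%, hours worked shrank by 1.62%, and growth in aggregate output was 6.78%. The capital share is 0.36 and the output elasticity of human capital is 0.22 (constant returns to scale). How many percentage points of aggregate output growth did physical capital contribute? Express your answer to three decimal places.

Contribution = share × growth = 0.36 × 6.43 = 2.3148 pp.

2.315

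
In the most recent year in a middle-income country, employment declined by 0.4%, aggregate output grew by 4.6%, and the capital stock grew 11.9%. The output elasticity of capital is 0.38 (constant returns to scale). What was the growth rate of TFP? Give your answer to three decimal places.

Labor's share = 1 − 0.38 = 0.62.
The capital stock: 0.38 × 11.9 = 4.522 pp.
Employment: 0.62 × (-0.4) = -0.248 pp.
TFP growth = 4.6 − 4.274 = 0.326%.

TFP grew 0.326%.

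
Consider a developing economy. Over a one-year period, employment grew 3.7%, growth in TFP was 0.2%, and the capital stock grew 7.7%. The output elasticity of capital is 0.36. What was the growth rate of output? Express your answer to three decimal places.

Labor's share = 1 − 0.36 = 0.64.
The capital stock: 0.36 × 7.7 = 2.772 pp.
Employment: 0.64 × 3.7 = 2.368 pp.
Output growth = 0.2 + 5.14 = 5.34%.

5.340%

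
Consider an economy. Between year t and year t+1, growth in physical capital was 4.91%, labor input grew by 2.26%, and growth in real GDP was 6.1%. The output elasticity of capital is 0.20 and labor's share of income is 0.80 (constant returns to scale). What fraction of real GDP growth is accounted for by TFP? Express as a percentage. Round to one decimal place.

TFP accounted for 54.3% of growth.

Labor's share = 1 − 0.2 = 0.8.
Physical capital: 0.2 × 4.91 = 0.982 pp.
Labor input: 0.8 × 2.26 = 1.808 pp.
TFP growth = 6.1 − 2.79 = 3.31%.
TFP share of growth = 3.31 / 6.1 × 100 = 54.262%.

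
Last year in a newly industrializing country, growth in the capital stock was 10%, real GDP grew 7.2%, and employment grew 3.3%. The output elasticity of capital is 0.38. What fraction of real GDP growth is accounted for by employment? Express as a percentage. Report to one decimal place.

28.4%

Labor's share = 1 − 0.38 = 0.62.
Employment contributed 0.62 × 3.3 = 2.046 pp.
Share of growth = 2.046 / 7.2 × 100 = 28.417%.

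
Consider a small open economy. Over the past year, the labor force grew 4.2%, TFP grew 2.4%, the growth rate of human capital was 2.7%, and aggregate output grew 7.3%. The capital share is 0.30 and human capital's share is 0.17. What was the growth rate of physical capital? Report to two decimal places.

7.38%

Labor's share = 1 − 0.3 − 0.17 = 0.53.
gY = gA + 0.17×2.7 + 0.53×4.2 + 0.3×g.
0.3×g = 7.3 − 2.4 − 2.685 = 2.215.
g = 2.215 / 0.3 = 7.3833%.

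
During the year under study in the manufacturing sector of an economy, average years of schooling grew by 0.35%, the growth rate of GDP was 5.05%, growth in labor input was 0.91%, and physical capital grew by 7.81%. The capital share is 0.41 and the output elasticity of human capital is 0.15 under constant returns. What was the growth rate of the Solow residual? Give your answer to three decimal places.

1.395%

Labor's share = 1 − 0.41 − 0.15 = 0.44.
Physical capital: 0.41 × 7.81 = 3.2021 pp.
Average years of schooling: 0.15 × 0.35 = 0.0525 pp.
Labor input: 0.44 × 0.91 = 0.4004 pp.
TFP growth = 5.05 − 3.655 = 1.395%.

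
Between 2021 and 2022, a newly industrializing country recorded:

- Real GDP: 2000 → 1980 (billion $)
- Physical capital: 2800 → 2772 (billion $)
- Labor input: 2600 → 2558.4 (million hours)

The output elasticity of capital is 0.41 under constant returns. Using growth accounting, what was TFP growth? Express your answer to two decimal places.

0.35%

Real GDP growth = (1980 − 2000) / 2000 = -1%.
Physical capital growth = (2772 − 2800) / 2800 = -1%.
Labor input growth = (2558.4 − 2600) / 2600 = -1.6%.
Labor's share = 1 − 0.41 = 0.59.
Physical capital: 0.41 × (-1) = -0.41 pp.
Labor input: 0.59 × (-1.6) = -0.944 pp.
TFP growth = -1 + 1.354 = 0.354%.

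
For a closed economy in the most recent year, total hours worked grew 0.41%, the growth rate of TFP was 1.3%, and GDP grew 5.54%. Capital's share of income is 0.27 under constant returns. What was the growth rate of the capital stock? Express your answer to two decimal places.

The capital stock grew 14.60%.

Labor's share = 1 − 0.27 = 0.73.
gY = gA + 0.73×0.41 + 0.27×g.
0.27×g = 5.54 − 1.3 − 0.2993 = 3.9407.
g = 3.9407 / 0.27 = 14.5952%.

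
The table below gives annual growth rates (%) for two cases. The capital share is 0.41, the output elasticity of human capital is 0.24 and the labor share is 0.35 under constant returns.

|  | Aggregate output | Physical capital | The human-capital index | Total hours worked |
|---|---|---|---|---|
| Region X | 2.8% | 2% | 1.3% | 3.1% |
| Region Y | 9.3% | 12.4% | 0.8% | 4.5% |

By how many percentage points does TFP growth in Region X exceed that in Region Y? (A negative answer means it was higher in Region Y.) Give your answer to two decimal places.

-1.87 percentage points

Labor's share = 1 − 0.41 − 0.24 = 0.35.
Region X: TFP = 2.8 − 0.82 − 0.312 − 1.085 = 0.583%.
Region Y: TFP = 9.3 − 5.084 − 0.192 − 1.575 = 2.449%.
Difference = 0.583 − (2.449) = -1.866 pp.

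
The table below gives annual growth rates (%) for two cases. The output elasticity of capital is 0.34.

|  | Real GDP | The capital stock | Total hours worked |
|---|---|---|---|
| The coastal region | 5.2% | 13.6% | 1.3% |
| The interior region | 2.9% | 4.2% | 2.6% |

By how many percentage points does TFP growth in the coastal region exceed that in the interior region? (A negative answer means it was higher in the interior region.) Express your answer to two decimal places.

-0.04 percentage points

Labor's share = 1 − 0.34 = 0.66.
The coastal region: TFP = 5.2 − 4.624 − 0.858 = -0.282%.
The interior region: TFP = 2.9 − 1.428 − 1.716 = -0.244%.
Difference = -0.282 − (-0.244) = -0.038 pp.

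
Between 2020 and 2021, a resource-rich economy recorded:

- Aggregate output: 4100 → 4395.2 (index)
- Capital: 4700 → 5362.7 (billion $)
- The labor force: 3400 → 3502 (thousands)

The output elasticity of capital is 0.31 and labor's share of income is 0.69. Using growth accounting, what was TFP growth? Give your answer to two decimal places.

0.76%

Aggregate output growth = (4395.2 − 4100) / 4100 = 7.2%.
Capital growth = (5362.7 − 4700) / 4700 = 14.1%.
The labor force growth = (3502 − 3400) / 3400 = 3%.
Labor's share = 1 − 0.31 = 0.69.
Capital: 0.31 × 14.1 = 4.371 pp.
The labor force: 0.69 × 3 = 2.07 pp.
TFP growth = 7.2 − 6.441 = 0.759%.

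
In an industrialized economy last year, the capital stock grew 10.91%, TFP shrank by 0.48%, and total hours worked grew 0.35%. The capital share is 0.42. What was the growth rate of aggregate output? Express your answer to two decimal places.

Labor's share = 1 − 0.42 = 0.58.
The capital stock: 0.42 × 10.91 = 4.5822 pp.
Total hours worked: 0.58 × 0.35 = 0.203 pp.
Output growth = -0.48 + 4.7852 = 4.3052%.

4.31%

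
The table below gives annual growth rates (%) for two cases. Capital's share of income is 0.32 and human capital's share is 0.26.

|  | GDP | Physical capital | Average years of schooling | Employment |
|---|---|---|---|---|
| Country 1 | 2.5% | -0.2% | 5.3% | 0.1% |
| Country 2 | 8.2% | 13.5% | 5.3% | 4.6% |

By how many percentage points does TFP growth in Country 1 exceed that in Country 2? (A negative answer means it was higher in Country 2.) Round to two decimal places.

Labor's share = 1 − 0.32 − 0.26 = 0.42.
Country 1: TFP = 2.5 + 0.064 − 1.378 − 0.042 = 1.144%.
Country 2: TFP = 8.2 − 4.32 − 1.378 − 1.932 = 0.57%.
Difference = 1.144 − (0.57) = 0.574 pp.

0.57 percentage points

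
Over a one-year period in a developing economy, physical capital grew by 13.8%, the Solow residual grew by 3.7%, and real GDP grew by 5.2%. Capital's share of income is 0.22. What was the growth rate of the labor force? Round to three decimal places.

-1.969%

Labor's share = 1 − 0.22 = 0.78.
gY = gA + 0.22×13.8 + 0.78×g.
0.78×g = 5.2 − 3.7 − 3.036 = -1.536.
g = -1.536 / 0.78 = -1.96923%.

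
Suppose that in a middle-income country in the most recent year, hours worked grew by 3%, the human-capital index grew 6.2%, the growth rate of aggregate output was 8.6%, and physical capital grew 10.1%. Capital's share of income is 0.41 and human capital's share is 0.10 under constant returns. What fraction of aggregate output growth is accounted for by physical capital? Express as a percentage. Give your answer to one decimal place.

Physical capital contributed 0.41 × 10.1 = 4.141 pp.
Share of growth = 4.141 / 8.6 × 100 = 48.151%.

48.2%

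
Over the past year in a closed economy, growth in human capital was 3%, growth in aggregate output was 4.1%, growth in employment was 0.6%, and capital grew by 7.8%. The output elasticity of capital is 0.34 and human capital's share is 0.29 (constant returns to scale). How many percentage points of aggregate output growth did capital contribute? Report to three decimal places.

2.652 percentage points

Contribution = share × growth = 0.34 × 7.8 = 2.652 pp.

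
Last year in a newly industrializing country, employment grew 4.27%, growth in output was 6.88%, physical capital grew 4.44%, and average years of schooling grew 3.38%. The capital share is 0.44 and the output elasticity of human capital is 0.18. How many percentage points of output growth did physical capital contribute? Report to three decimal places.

Contribution = share × growth = 0.44 × 4.44 = 1.9536 pp.

1.954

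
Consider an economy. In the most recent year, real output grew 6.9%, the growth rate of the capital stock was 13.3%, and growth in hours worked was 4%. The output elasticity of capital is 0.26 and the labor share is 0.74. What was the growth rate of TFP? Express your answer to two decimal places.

0.48%

Labor's share = 1 − 0.26 = 0.74.
The capital stock: 0.26 × 13.3 = 3.458 pp.
Hours worked: 0.74 × 4 = 2.96 pp.
TFP growth = 6.9 − 6.418 = 0.482%.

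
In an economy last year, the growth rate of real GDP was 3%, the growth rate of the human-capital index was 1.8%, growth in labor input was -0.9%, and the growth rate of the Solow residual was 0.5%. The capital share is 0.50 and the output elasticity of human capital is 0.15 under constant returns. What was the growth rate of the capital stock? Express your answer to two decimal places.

The capital stock grew 5.09%.

Labor's share = 1 − 0.5 − 0.15 = 0.35.
gY = gA + 0.15×1.8 + 0.35×(-0.9) + 0.5×g.
0.5×g = 3 − 0.5 + 0.045 = 2.545.
g = 2.545 / 0.5 = 5.09%.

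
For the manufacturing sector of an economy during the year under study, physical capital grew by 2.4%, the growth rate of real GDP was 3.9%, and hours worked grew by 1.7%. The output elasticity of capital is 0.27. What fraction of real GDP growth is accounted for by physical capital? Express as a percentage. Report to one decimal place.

Physical capital contributed 0.27 × 2.4 = 0.648 pp.
Share of growth = 0.648 / 3.9 × 100 = 16.615%.

16.6%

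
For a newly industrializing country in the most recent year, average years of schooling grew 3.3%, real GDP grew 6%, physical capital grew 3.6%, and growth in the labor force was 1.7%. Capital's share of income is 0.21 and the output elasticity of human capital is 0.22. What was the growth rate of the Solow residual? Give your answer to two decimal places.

3.55%

Labor's share = 1 − 0.21 − 0.22 = 0.57.
Physical capital: 0.21 × 3.6 = 0.756 pp.
Average years of schooling: 0.22 × 3.3 = 0.726 pp.
The labor force: 0.57 × 1.7 = 0.969 pp.
TFP growth = 6 − 2.451 = 3.549%.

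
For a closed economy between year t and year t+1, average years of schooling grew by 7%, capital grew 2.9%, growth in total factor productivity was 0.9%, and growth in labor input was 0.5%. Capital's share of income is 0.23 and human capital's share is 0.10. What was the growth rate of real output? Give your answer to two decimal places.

2.60%

Labor's share = 1 − 0.23 − 0.1 = 0.67.
Capital: 0.23 × 2.9 = 0.667 pp.
Average years of schooling: 0.1 × 7 = 0.7 pp.
Labor input: 0.67 × 0.5 = 0.335 pp.
Output growth = 0.9 + 1.702 = 2.602%.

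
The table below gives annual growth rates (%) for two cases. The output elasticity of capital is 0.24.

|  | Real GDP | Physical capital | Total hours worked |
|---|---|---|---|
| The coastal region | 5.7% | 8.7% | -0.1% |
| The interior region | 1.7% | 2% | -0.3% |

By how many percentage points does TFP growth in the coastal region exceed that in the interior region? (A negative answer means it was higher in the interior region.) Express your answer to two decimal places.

Labor's share = 1 − 0.24 = 0.76.
The coastal region: TFP = 5.7 − 2.088 + 0.076 = 3.688%.
The interior region: TFP = 1.7 − 0.48 + 0.228 = 1.448%.
Difference = 3.688 − (1.448) = 2.24 pp.

2.24 percentage points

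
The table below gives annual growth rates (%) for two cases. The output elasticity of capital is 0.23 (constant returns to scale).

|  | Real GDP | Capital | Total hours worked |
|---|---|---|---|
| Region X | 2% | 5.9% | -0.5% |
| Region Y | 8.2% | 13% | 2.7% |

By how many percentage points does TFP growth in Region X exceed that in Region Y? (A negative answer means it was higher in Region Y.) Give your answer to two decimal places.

Labor's share = 1 − 0.23 = 0.77.
Region X: TFP = 2 − 1.357 + 0.385 = 1.028%.
Region Y: TFP = 8.2 − 2.99 − 2.079 = 3.131%.
Difference = 1.028 − (3.131) = -2.103 pp.

-2.10 percentage points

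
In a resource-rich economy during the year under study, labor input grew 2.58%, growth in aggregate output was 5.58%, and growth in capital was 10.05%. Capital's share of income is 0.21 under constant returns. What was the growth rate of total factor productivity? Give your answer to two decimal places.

1.43%

Labor's share = 1 − 0.21 = 0.79.
Capital: 0.21 × 10.05 = 2.1105 pp.
Labor input: 0.79 × 2.58 = 2.0382 pp.
TFP growth = 5.58 − 4.1487 = 1.4313%.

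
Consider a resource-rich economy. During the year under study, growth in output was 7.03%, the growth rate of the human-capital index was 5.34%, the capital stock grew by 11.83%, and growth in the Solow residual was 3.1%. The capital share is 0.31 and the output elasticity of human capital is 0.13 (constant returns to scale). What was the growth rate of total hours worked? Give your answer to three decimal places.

Labor's share = 1 − 0.31 − 0.13 = 0.56.
gY = gA + 0.31×11.83 + 0.13×5.34 + 0.56×g.
0.56×g = 7.03 − 3.1 − 4.3615 = -0.4315.
g = -0.4315 / 0.56 = -0.77054%.

-0.771%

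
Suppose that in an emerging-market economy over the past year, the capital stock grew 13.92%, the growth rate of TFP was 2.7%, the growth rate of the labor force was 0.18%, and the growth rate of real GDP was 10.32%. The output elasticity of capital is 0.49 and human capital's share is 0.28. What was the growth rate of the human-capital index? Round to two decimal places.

Labor's share = 1 − 0.49 − 0.28 = 0.23.
gY = gA + 0.49×13.92 + 0.23×0.18 + 0.28×g.
0.28×g = 10.32 − 2.7 − 6.8622 = 0.7578.
g = 0.7578 / 0.28 = 2.7064%.

2.71%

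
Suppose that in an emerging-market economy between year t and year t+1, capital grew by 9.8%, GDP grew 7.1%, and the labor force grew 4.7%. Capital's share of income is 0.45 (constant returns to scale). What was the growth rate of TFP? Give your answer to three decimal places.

0.105%

Labor's share = 1 − 0.45 = 0.55.
Capital: 0.45 × 9.8 = 4.41 pp.
The labor force: 0.55 × 4.7 = 2.585 pp.
TFP growth = 7.1 − 6.995 = 0.105%.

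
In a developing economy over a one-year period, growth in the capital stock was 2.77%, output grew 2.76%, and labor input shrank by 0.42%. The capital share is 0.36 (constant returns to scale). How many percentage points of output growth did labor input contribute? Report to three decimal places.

-0.269 percentage points

Labor's share = 1 − 0.36 = 0.64.
Contribution = share × growth = 0.64 × (-0.42) = -0.2688 pp.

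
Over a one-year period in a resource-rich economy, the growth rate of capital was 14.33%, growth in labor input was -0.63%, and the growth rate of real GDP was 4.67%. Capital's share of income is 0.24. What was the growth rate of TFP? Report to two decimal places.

TFP grew 1.71%.

Labor's share = 1 − 0.24 = 0.76.
Capital: 0.24 × 14.33 = 3.4392 pp.
Labor input: 0.76 × (-0.63) = -0.4788 pp.
TFP growth = 4.67 − 2.9604 = 1.7096%.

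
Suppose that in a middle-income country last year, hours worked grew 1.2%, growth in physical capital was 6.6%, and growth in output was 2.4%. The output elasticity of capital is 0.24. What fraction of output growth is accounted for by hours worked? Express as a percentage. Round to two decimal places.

Hours worked accounted for 38.00% of growth.

Labor's share = 1 − 0.24 = 0.76.
Hours worked contributed 0.76 × 1.2 = 0.912 pp.
Share of growth = 0.912 / 2.4 × 100 = 38%.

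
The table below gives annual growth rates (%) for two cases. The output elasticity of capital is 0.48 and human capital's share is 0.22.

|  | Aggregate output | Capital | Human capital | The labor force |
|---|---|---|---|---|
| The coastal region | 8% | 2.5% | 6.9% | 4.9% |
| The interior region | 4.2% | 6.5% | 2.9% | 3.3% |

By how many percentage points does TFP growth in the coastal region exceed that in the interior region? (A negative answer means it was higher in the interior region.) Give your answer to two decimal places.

4.36 percentage points

Labor's share = 1 − 0.48 − 0.22 = 0.3.
The coastal region: TFP = 8 − 1.2 − 1.518 − 1.47 = 3.812%.
The interior region: TFP = 4.2 − 3.12 − 0.638 − 0.99 = -0.548%.
Difference = 3.812 − (-0.548) = 4.36 pp.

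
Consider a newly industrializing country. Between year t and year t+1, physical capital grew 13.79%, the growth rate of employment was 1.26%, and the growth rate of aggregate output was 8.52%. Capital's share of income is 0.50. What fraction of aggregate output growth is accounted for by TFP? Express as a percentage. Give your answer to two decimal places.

TFP accounted for 11.68% of growth.

Labor's share = 1 − 0.5 = 0.5.
Physical capital: 0.5 × 13.79 = 6.895 pp.
Employment: 0.5 × 1.26 = 0.63 pp.
TFP growth = 8.52 − 7.525 = 0.995%.
TFP share of growth = 0.995 / 8.52 × 100 = 11.6784%.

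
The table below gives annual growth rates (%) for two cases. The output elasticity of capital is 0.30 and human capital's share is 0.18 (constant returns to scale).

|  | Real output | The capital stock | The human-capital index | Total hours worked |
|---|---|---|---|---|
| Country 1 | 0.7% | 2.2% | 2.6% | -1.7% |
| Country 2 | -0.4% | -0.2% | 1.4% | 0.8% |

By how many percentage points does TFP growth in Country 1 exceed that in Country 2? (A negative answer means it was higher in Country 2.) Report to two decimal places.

1.46 percentage points

Labor's share = 1 − 0.3 − 0.18 = 0.52.
Country 1: TFP = 0.7 − 0.66 − 0.468 + 0.884 = 0.456%.
Country 2: TFP = -0.4 + 0.06 − 0.252 − 0.416 = -1.008%.
Difference = 0.456 − (-1.008) = 1.464 pp.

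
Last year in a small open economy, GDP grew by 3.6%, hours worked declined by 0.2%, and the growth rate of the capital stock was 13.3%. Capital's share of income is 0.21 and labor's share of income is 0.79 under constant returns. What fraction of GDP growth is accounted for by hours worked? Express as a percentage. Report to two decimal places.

Labor's share = 1 − 0.21 = 0.79.
Hours worked contributed 0.79 × (-0.2) = -0.158 pp.
Share of growth = -0.158 / 3.6 × 100 = -4.3889%.

-4.39%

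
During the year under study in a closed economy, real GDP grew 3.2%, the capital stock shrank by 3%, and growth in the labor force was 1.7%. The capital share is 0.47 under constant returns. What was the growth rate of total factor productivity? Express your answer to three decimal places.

3.709%

Labor's share = 1 − 0.47 = 0.53.
The capital stock: 0.47 × (-3) = -1.41 pp.
The labor force: 0.53 × 1.7 = 0.901 pp.
TFP growth = 3.2 + 0.509 = 3.709%.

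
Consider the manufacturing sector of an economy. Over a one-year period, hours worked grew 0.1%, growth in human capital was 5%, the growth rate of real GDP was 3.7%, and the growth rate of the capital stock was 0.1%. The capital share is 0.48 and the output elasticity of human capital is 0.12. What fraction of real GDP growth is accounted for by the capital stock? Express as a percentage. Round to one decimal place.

The capital stock accounted for 1.3% of growth.

The capital stock contributed 0.48 × 0.1 = 0.048 pp.
Share of growth = 0.048 / 3.7 × 100 = 1.297%.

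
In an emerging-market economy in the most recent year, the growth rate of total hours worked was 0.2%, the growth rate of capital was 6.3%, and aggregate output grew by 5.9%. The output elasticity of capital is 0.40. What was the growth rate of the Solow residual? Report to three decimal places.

Labor's share = 1 − 0.4 = 0.6.
Capital: 0.4 × 6.3 = 2.52 pp.
Total hours worked: 0.6 × 0.2 = 0.12 pp.
TFP growth = 5.9 − 2.64 = 3.26%.

The Solow residual growth was 3.260%.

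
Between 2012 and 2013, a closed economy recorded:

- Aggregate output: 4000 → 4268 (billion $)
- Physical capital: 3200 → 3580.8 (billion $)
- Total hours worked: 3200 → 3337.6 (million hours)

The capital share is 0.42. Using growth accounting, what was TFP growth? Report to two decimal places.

Aggregate output growth = (4268 − 4000) / 4000 = 6.7%.
Physical capital growth = (3580.8 − 3200) / 3200 = 11.9%.
Total hours worked growth = (3337.6 − 3200) / 3200 = 4.3%.
Labor's share = 1 − 0.42 = 0.58.
Physical capital: 0.42 × 11.9 = 4.998 pp.
Total hours worked: 0.58 × 4.3 = 2.494 pp.
TFP growth = 6.7 − 7.492 = -0.792%.

-0.79%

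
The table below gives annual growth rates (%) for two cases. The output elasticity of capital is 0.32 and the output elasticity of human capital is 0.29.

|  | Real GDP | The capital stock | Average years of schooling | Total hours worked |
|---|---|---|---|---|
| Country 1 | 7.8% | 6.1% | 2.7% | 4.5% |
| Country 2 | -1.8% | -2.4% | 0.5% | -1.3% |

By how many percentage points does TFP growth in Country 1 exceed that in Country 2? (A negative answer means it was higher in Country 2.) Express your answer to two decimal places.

Labor's share = 1 − 0.32 − 0.29 = 0.39.
Country 1: TFP = 7.8 − 1.952 − 0.783 − 1.755 = 3.31%.
Country 2: TFP = -1.8 + 0.768 − 0.145 + 0.507 = -0.67%.
Difference = 3.31 − (-0.67) = 3.98 pp.

3.98 percentage points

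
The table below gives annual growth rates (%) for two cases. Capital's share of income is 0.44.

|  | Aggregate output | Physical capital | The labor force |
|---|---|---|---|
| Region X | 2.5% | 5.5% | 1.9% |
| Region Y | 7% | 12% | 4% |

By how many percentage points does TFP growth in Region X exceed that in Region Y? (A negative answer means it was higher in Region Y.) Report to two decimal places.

Labor's share = 1 − 0.44 = 0.56.
Region X: TFP = 2.5 − 2.42 − 1.064 = -0.984%.
Region Y: TFP = 7 − 5.28 − 2.24 = -0.52%.
Difference = -0.984 − (-0.52) = -0.464 pp.

-0.46 percentage points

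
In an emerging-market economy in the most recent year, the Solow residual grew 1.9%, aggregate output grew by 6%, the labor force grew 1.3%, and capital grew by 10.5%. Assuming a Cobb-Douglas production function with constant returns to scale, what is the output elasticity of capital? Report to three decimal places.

α = 0.304

gY = gA + α·gK + (1−α)·gL, so gY − gA − gL = α(gK − gL).
6 − 1.9 − 1.3 = α × (10.5 − 1.3).
2.8 = 9.2 α, so α = 0.30435.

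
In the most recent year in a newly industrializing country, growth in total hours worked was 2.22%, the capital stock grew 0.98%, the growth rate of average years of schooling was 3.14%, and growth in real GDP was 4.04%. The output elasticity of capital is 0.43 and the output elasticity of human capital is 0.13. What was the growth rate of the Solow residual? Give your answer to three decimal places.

Labor's share = 1 − 0.43 − 0.13 = 0.44.
The capital stock: 0.43 × 0.98 = 0.4214 pp.
Average years of schooling: 0.13 × 3.14 = 0.4082 pp.
Total hours worked: 0.44 × 2.22 = 0.9768 pp.
TFP growth = 4.04 − 1.8064 = 2.2336%.

The Solow residual growth was 2.234%.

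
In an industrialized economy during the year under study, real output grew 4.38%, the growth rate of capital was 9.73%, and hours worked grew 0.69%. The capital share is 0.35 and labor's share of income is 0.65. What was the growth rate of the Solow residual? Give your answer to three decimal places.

0.526%

Labor's share = 1 − 0.35 = 0.65.
Capital: 0.35 × 9.73 = 3.4055 pp.
Hours worked: 0.65 × 0.69 = 0.4485 pp.
TFP growth = 4.38 − 3.854 = 0.526%.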